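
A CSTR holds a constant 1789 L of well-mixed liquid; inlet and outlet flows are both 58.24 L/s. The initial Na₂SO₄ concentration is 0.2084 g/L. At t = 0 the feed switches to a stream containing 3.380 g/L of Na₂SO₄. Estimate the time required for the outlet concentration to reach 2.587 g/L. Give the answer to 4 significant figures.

Species balance: V dC/dt = Q(C_in − C) ⇒ τ = V/Q = 30.7177 s.
C(t) = C_in + (C₀ − C_in) e^(−t/τ). Set C = 2.587 and solve for t:
e^(−t/τ) = (C − C_in)/(C₀ − C_in) = (2.587 − 3.380)/(0.2084 − 3.380) = 0.250032
t = −τ ln(…) = 30.7177 × 1.38617 = 42.5799 s.

42.58 s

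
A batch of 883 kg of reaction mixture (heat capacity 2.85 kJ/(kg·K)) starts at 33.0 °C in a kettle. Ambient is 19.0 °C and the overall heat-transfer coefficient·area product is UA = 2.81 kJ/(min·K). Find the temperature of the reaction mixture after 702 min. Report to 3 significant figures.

25.4 °C

First-law balance (no shaft work): M c_p dT/dt = −UA(T − T_amb).
dT/dt = (T_ss − T)/τ with T_ss = T_amb = 19.000 °C, τ = M c_p/UA = 883·2.85/2.81 = 895.57 min.
T approaches T_ss exponentially: T(t) = T_ss + (T₀ − T_ss) e^(−t/τ).
T(702) = 19.000 + (14.000)·0.45664 = 25.393 °C.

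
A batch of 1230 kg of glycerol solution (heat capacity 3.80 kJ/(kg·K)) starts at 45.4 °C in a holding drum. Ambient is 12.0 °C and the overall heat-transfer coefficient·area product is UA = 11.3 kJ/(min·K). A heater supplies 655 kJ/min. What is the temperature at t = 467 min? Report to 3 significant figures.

62.0 °C

M c_p dT/dt = −UA(T − T_amb) + Q̇.
dT/dt = (T_ss − T)/τ with T_ss = T_amb + Q̇/UA = 12.0 + 655/11.3 = 69.965 °C, τ = M c_p/UA = 1230·3.80/11.3 = 413.63 min.
Integrating: T(t) = T_ss + (T₀ − T_ss) e^(−t/τ).
T(467) = 69.965 + (-24.565)·0.32335 = 62.022 °C.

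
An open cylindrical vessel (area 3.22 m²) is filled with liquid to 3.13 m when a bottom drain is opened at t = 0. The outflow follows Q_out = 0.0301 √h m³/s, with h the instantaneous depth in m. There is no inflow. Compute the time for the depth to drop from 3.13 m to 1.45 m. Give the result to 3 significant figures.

121 s

A dh/dt = −Q_out = −0.0301 √h.
Separate and integrate: 2(√h − √h₀) = −(0.0301/A) t.
t = 2A(√h₀ − √h)/0.0301 = 2·3.22·(√3.13 − √1.45)/0.0301
  = 6.4400 × (1.7692 − 1.2042) / 0.0301 = 120.89 s.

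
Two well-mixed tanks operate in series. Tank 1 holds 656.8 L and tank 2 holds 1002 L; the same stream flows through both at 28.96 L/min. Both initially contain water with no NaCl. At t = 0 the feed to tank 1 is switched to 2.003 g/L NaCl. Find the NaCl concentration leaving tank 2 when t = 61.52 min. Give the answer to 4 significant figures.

Species balance on tank i: dCᵢ/dt = (Cᵢ₋₁ − Cᵢ)/τᵢ with τᵢ = Vᵢ/Q.
τ₁ = 656.8/28.96 = 22.6796 min; τ₂ = 1002/28.96 = 34.5994 min.
Solving the cascade with C₁(0)=C₂(0)=0 gives C₂(t) = C_in[1 − (τ₁ e^(−t/τ₁) − τ₂ e^(−t/τ₂))/(τ₁ − τ₂)].
At t = 61.52: e^(−t/τ₁) = 0.0663657, e^(−t/τ₂) = 0.168965.
C₂ = 2.003·[1 − (22.6796·0.0663657 − 34.5994·0.168965)/(-11.9199)] = 2.003·0.635823 = 1.27355 g/L.

1.274 g/L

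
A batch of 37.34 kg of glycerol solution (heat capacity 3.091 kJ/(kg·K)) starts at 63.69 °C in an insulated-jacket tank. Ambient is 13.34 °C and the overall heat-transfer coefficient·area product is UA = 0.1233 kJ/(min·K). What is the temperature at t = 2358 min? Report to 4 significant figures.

17.40 °C

M c_p dT/dt = −UA(T − T_amb).
dT/dt = (T_ss − T)/τ with T_ss = T_amb = 13.3400 °C, τ = M c_p/UA = 37.34·3.091/0.1233 = 936.074 min.
T approaches T_ss exponentially: T(t) = T_ss + (T₀ − T_ss) e^(−t/τ).
T(2358) = 13.3400 + (50.3500)·0.0805376 = 17.3951 °C.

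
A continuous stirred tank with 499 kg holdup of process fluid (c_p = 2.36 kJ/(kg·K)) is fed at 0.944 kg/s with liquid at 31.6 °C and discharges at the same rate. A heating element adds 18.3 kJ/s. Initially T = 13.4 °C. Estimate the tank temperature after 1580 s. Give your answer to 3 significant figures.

38.5 °C

Unsteady energy balance on the tank contents: M c_p dT/dt = ṁ c_p (T_in − T) + 18.3.
Rearrange: dT/dt = (T_ss − T)/τ with τ = M/ṁ = 528.60 s and T_ss = T_in + Q̇/(ṁ c_p) = 39.814 °C.
T approaches T_ss exponentially: T(t) = T_ss + (T₀ − T_ss) e^(−t/τ).
T(1580) = 39.814 + (-26.414)·e^(−1580/528.60) = 39.814 + (-26.414)·0.050337 = 38.485 °C.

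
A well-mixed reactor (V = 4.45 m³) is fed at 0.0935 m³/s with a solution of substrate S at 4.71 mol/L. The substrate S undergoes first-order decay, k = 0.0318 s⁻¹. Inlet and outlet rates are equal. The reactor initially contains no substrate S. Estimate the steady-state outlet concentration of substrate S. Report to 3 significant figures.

1.87 mol/L

Species balance: V dC/dt = Q C_in − Q C − k V C.
Steady state (dC/dt = 0): C_ss = Q C_in/(Q + kV) = C_in/(1 + kV/Q).
C_ss = 0.0935·4.71/(0.0935 + 0.0318·4.45) = 0.44038/0.23501 = 1.8739 mol/L.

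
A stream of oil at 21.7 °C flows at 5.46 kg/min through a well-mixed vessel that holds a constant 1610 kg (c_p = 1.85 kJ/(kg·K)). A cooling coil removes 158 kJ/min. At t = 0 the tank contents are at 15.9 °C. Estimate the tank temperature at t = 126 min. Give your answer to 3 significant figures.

Heat balance on the well-mixed liquid: M c_p dT/dt = ṁ c_p (T_in − T) − 158.
Rearrange: dT/dt = (T_ss − T)/τ with τ = M/ṁ = 294.87 min and T_ss = T_in − Q̇/(ṁ c_p) = 6.0580 °C.
T approaches T_ss exponentially: T(t) = T_ss + (T₀ − T_ss) e^(−t/τ).
T(126) = 6.0580 + (9.8420)·e^(−126/294.87) = 6.0580 + (9.8420)·0.65227 = 12.478 °C.

12.5 °C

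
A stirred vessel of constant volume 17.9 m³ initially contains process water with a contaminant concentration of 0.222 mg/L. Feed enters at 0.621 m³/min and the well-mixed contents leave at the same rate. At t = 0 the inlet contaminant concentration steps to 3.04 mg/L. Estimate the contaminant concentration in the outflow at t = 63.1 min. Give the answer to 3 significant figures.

2.72 mg/L

Mass balance on the solute (V constant): V dC/dt = Q(C_in − C).
Rewrite as dC/dt + C/τ = C_in/τ, τ = V/Q = 28.824 min.
C approaches C_in exponentially: C(t) = C_in + (C₀ − C_in) e^(−t/τ).
C(63.1) = 3.04 + (0.222 − 3.04)·e^(−63.1/28.824) = 3.04 + (-2.8180)·0.11202 = 2.7243 mg/L.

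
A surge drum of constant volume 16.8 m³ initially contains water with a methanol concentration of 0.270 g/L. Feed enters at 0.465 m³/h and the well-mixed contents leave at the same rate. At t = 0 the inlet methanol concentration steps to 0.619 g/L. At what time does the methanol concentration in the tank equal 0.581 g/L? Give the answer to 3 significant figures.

Species balance: V dC/dt = Q(C_in − C) ⇒ τ = V/Q = 36.129 h.
C(t) = C_in + (C₀ − C_in) e^(−t/τ). Set C = 0.581 and solve for t:
e^(−t/τ) = (C − C_in)/(C₀ − C_in) = (0.581 − 0.619)/(0.270 − 0.619) = 0.10888
t = −τ ln(…) = 36.129 × 2.2175 = 80.116 h.

80.1 h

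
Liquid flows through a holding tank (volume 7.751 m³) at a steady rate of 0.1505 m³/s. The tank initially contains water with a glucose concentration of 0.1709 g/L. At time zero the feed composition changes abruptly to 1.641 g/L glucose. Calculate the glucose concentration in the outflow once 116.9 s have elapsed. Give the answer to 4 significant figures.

Species balance on the tank: V dC/dt = Q(C_in − C).
Rewrite as dC/dt + C/τ = C_in/τ, τ = V/Q = 51.5017 s.
Solution: C(t) = C_in + (C₀ − C_in) e^(−t/τ).
C(116.9) = 1.641 + (0.1709 − 1.641)·e^(−116.9/51.5017) = 1.641 + (-1.47010)·0.103330 = 1.48909 g/L.

1.489 g/L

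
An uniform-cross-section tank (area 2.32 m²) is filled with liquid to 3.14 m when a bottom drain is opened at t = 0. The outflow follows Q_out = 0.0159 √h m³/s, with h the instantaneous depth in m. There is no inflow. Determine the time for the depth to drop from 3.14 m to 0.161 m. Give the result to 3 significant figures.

400 s

With no inflow, A dh/dt = −0.0159 √h.
This is separable: 2 d(√h)/dt = −0.0159/A, so √h = √h₀ − (0.0159/(2A)) t.
t = 2A(√h₀ − √h)/0.0159 = 2·2.32·(√3.14 − √0.161)/0.0159
  = 4.6400 × (1.7720 − 0.40125) / 0.0159 = 400.02 s.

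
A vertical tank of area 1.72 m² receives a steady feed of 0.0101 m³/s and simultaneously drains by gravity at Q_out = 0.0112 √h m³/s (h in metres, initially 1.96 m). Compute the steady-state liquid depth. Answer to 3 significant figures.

0.813 m

Volume balance on the tank: A dh/dt = Q_in − 0.0112 √h. At steady state dh/dt = 0:
Q_in = 0.0112 √h_ss ⇒ √h_ss = 0.0101/0.0112 = 0.90179.
h_ss = 0.90179² = 0.81322 m. (Since h₀ = 1.96 m > h_ss, the level will fall toward this value.)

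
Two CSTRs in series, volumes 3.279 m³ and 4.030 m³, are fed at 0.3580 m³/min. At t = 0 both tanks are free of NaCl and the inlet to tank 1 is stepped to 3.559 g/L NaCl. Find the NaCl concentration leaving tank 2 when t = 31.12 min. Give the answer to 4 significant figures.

2.875 g/L

Time constants: τᵢ = Vᵢ/Q for each well-mixed tank.
τ₁ = 3.279/0.3580 = 9.15922 min; τ₂ = 4.030/0.3580 = 11.2570 min.
Tank 1: C₁ = C_in(1 − e^(−t/τ₁)). Tank 2 (τ₁ ≠ τ₂): C₂ = C_in[1 − (τ₁ e^(−t/τ₁) − τ₂ e^(−t/τ₂))/(τ₁ − τ₂)].
At t = 31.12: e^(−t/τ₁) = 0.0334511, e^(−t/τ₂) = 0.0630072.
C₂ = 3.559·[1 − (9.15922·0.0334511 − 11.2570·0.0630072)/(-2.09777)] = 3.559·0.807946 = 2.87548 g/L.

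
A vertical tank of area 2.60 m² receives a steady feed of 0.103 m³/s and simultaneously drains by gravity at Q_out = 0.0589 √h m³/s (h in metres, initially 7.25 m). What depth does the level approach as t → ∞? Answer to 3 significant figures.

3.06 m

Unsteady balance on liquid volume: A dh/dt = Q_in − 0.0589 √h. At steady state dh/dt = 0:
Q_in = 0.0589 √h_ss ⇒ √h_ss = 0.103/0.0589 = 1.7487.
h_ss = 1.7487² = 3.0580 m. (Since h₀ = 7.25 m > h_ss, the level will fall toward this value.)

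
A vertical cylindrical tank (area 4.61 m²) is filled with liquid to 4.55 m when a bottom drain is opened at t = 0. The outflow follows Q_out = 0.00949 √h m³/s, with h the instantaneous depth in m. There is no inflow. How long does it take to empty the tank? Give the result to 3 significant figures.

A dh/dt = −Q_out = −0.00949 √h.
Separate and integrate: 2(√h − √h₀) = −(0.00949/A) t.
Set h = 0: 2√h₀ = (0.00949/A) t_empty ⇒ t_empty = 2A√h₀/0.00949.
t_empty = 2·4.61·√4.55/0.00949 = 9.2200·2.1331/0.00949 = 2072.4 s.

2070 s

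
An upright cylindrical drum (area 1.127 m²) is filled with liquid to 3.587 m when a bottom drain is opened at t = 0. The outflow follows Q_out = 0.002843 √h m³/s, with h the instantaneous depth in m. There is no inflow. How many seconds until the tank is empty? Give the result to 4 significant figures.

1502 s

With no inflow, A dh/dt = −0.002843 √h.
This is separable: 2 d(√h)/dt = −0.002843/A, so √h = √h₀ − (0.002843/(2A)) t.
Set h = 0: 2√h₀ = (0.002843/A) t_empty ⇒ t_empty = 2A√h₀/0.002843.
t_empty = 2·1.127·√3.587/0.002843 = 2.25400·1.89394/0.002843 = 1501.56 s.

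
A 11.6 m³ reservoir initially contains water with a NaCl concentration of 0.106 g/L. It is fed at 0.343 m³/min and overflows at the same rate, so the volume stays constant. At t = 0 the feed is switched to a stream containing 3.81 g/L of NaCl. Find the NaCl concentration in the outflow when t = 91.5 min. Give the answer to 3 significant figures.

Accumulation = in − out for the solute gives V dC/dt = Q(C_in − C).
Rewrite as dC/dt + C/τ = C_in/τ, τ = V/Q = 33.819 min.
Solution: C(t) = C_in + (C₀ − C_in) e^(−t/τ).
C(91.5) = 3.81 + (0.106 − 3.81)·e^(−91.5/33.819) = 3.81 + (-3.7040)·0.066833 = 3.5625 g/L.

3.56 g/L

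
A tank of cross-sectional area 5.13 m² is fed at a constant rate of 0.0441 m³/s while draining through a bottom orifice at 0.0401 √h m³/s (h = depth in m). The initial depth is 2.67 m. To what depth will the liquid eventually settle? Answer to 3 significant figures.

Unsteady balance on liquid volume: A dh/dt = Q_in − 0.0401 √h. At steady state dh/dt = 0:
Q_in = 0.0401 √h_ss ⇒ √h_ss = 0.0441/0.0401 = 1.0998.
h_ss = 1.0998² = 1.2095 m. (Since h₀ = 2.67 m > h_ss, the level will fall toward this value.)

1.21 m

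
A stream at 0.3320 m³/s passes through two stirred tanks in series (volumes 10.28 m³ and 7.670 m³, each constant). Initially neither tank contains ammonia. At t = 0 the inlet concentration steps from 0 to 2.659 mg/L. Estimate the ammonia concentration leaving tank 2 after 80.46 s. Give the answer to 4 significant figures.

Time constants: τᵢ = Vᵢ/Q for each well-mixed tank.
τ₁ = 10.28/0.3320 = 30.9639 s; τ₂ = 7.670/0.3320 = 23.1024 s.
Solving the cascade with C₁(0)=C₂(0)=0 gives C₂(t) = C_in[1 − (τ₁ e^(−t/τ₁) − τ₂ e^(−t/τ₂))/(τ₁ − τ₂)].
At t = 80.46: e^(−t/τ₁) = 0.0743841, e^(−t/τ₂) = 0.0307227.
C₂ = 2.659·[1 − (30.9639·0.0743841 − 23.1024·0.0307227)/(7.86145)] = 2.659·0.797308 = 2.12004 mg/L.

2.120 mg/L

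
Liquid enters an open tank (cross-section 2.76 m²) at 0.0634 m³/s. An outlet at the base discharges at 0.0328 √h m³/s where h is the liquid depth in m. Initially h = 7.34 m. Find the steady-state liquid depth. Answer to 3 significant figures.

3.74 m

A dh/dt = Q_in − 0.0328 √h. Steady state requires inflow = outflow:
Q_in = 0.0328 √h_ss ⇒ √h_ss = 0.0634/0.0328 = 1.9329.
h_ss = 1.9329² = 3.7362 m. (Since h₀ = 7.34 m > h_ss, the level will fall toward this value.)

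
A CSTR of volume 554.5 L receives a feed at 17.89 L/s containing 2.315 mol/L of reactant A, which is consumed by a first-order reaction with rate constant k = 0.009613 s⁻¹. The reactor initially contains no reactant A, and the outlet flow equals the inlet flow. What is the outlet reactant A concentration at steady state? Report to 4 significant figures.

Species balance: V dC/dt = Q C_in − Q C − k V C.
Steady state (dC/dt = 0): C_ss = Q C_in/(Q + kV) = C_in/(1 + kV/Q).
C_ss = 17.89·2.315/(17.89 + 0.009613·554.5) = 41.4154/23.2204 = 1.78358 mol/L.

1.784 mol/L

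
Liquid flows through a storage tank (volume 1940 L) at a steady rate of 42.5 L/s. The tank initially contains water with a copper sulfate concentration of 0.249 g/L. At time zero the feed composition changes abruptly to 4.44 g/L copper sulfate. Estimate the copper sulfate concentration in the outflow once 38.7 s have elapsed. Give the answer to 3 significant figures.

Accumulation = in − out for the solute gives V dC/dt = Q(C_in − C).
Rewrite as dC/dt + C/τ = C_in/τ, τ = V/Q = 45.647 s.
Solution: C(t) = C_in + (C₀ − C_in) e^(−t/τ).
C(38.7) = 4.44 + (0.249 − 4.44)·e^(−38.7/45.647) = 4.44 + (-4.1910)·0.42835 = 2.6448 g/L.

2.64 g/L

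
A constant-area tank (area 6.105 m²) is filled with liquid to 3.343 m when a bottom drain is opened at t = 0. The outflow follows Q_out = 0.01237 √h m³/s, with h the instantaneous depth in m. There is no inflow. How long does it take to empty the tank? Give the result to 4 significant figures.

1805 s

A dh/dt = −Q_out = −0.01237 √h.
This is separable: 2 d(√h)/dt = −0.01237/A, so √h = √h₀ − (0.01237/(2A)) t.
Tank is empty when √h = 0: t_empty = 2A√h₀/0.01237.
t_empty = 2·6.105·√3.343/0.01237 = 12.2100·1.82839/0.01237 = 1804.74 s.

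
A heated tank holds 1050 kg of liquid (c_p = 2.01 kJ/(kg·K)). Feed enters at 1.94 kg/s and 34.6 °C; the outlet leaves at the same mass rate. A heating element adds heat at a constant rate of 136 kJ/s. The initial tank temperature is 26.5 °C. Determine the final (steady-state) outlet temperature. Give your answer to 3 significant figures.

69.5 °C

M c_p dT/dt = ṁ c_p (T_in − T) + Q̇.
At steady state dT/dt = 0 ⇒ T_ss = T_in + Q̇/(ṁ c_p) = 34.6 + 136/(1.94·2.01) = 69.477 °C.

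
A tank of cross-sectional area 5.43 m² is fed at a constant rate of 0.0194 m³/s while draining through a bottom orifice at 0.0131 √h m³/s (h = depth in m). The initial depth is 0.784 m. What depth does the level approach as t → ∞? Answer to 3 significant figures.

2.19 m

Volume balance on the tank: A dh/dt = Q_in − 0.0131 √h. At steady state dh/dt = 0:
Q_in = 0.0131 √h_ss ⇒ √h_ss = 0.0194/0.0131 = 1.4809.
h_ss = 1.4809² = 2.1931 m. (Since h₀ = 0.784 m < h_ss, the level will rise toward this value.)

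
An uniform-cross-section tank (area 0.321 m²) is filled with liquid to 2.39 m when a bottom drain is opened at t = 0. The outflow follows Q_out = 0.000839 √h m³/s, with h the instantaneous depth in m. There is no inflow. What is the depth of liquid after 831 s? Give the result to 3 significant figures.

With no inflow, A dh/dt = −0.000839 √h.
This is separable: 2 d(√h)/dt = −0.000839/A, so √h = √h₀ − (0.000839/(2A)) t.
√h = √2.39 − 0.000839·831/(2·0.321) = 1.5460 − 1.0860 = 0.45997.
h = 0.45997² = 0.21157 m.

0.212 m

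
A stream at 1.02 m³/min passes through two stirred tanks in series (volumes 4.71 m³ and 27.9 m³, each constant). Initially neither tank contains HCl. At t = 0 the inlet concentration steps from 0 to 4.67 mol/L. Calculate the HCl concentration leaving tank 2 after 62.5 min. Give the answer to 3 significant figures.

Species balance on tank i: dCᵢ/dt = (Cᵢ₋₁ − Cᵢ)/τᵢ with τᵢ = Vᵢ/Q.
τ₁ = 4.71/1.02 = 4.6176 min; τ₂ = 27.9/1.02 = 27.353 min.
Tank 1: C₁ = C_in(1 − e^(−t/τ₁)). Tank 2 (τ₁ ≠ τ₂): C₂ = C_in[1 − (τ₁ e^(−t/τ₁) − τ₂ e^(−t/τ₂))/(τ₁ − τ₂)].
At t = 62.5: e^(−t/τ₁) = 1.3238e-06, e^(−t/τ₂) = 0.10178.
C₂ = 4.67·[1 − (4.6176·1.3238e-06 − 27.353·0.10178)/(-22.735)] = 4.67·0.87755 = 4.0982 mol/L.

4.10 mol/L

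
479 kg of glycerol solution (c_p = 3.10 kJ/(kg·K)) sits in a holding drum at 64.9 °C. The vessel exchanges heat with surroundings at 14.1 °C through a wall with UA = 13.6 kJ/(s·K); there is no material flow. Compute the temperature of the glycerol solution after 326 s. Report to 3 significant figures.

M c_p dT/dt = −UA(T − T_amb).
dT/dt = (T_ss − T)/τ with T_ss = T_amb = 14.100 °C, τ = M c_p/UA = 479·3.10/13.6 = 109.18 s.
Integrating: T(t) = T_ss + (T₀ − T_ss) e^(−t/τ).
T(326) = 14.100 + (50.800)·0.050500 = 16.665 °C.

16.7 °C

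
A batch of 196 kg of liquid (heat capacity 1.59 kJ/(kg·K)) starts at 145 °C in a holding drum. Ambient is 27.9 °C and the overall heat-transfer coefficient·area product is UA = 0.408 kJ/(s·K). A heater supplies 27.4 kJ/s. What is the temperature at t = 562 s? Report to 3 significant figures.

119 °C

Lumped-capacitance energy balance: M c_p dT/dt = UA(T_amb − T) + Q̇.
dT/dt = (T_ss − T)/τ with T_ss = T_amb + Q̇/UA = 27.9 + 27.4/0.408 = 95.057 °C, τ = M c_p/UA = 196·1.59/0.408 = 763.82 s.
Solution: T(t) = T_ss + (T₀ − T_ss) e^(−t/τ).
T(562) = 95.057 + (49.943)·0.47914 = 118.99 °C.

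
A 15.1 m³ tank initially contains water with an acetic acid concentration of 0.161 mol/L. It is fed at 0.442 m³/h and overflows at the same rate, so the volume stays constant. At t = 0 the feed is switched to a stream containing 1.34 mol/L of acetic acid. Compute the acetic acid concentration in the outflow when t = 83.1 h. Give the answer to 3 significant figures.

1.24 mol/L

Accumulation = in − out for the solute gives V dC/dt = Q(C_in − C).
So dC/dt = (C_in − C)/τ with τ = V/Q = 15.1/0.442 = 34.163 h.
C approaches C_in exponentially: C(t) = C_in + (C₀ − C_in) e^(−t/τ).
C(83.1) = 1.34 + (0.161 − 1.34)·e^(−83.1/34.163) = 1.34 + (-1.1790)·0.087820 = 1.2365 mol/L.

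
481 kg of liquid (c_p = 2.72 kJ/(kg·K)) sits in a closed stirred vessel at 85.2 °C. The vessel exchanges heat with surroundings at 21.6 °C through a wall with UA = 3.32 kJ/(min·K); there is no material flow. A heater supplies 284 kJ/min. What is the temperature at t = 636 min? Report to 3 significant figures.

103 °C

M c_p dT/dt = −UA(T − T_amb) + Q̇.
dT/dt = (T_ss − T)/τ with T_ss = T_amb + Q̇/UA = 21.6 + 284/3.32 = 107.14 °C, τ = M c_p/UA = 481·2.72/3.32 = 394.07 min.
This is linear first-order; T(t) = T_ss + (T₀ − T_ss) e^(−t/τ).
T(636) = 107.14 + (-21.942)·0.19911 = 102.77 °C.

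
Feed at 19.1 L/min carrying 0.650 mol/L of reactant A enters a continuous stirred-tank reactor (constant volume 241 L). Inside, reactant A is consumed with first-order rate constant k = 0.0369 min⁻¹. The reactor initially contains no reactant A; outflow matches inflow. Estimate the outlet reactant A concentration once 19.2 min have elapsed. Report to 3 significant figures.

Species balance: V dC/dt = Q C_in − Q C − k V C.
dC/dt = (Q/V) C_in − (Q/V + k) C; effective rate a = Q/V + k = 0.079253 + 0.0369 = 0.11615 min⁻¹.
C_ss = Q C_in/(Q + kV) = 0.44351 mol/L; C(t) = C_ss + (C₀ − C_ss) e^(−a t).
C(19.2) = 0.44351 + (-0.44351)·e^(−0.11615·19.2) = 0.44351 + (-0.44351)·0.10751 = 0.39582 mol/L.

0.396 mol/L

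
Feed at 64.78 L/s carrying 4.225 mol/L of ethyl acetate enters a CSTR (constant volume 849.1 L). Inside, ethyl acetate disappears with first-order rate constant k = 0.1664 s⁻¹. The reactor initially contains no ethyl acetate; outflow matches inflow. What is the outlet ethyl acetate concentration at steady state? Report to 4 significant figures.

Species balance: V dC/dt = Q C_in − Q C − k V C.
At steady state: 0 = Q C_in − (Q + kV) C_ss, so C_ss = Q C_in/(Q + kV).
C_ss = 64.78·4.225/(64.78 + 0.1664·849.1) = 273.695/206.070 = 1.32817 mol/L.

1.328 mol/L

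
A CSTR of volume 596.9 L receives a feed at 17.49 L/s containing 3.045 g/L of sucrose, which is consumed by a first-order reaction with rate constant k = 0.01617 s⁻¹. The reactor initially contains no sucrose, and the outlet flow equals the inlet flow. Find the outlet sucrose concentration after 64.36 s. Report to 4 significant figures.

V dC/dt = Q(C_in − C) − k V C.
dC/dt = (Q/V) C_in − (Q/V + k) C; effective rate a = Q/V + k = 0.0293014 + 0.01617 = 0.0454714 s⁻¹.
C_ss = Q C_in/(Q + kV) = 1.96217 g/L; C(t) = C_ss + (C₀ − C_ss) e^(−a t).
C(64.36) = 1.96217 + (-1.96217)·e^(−0.0454714·64.36) = 1.96217 + (-1.96217)·0.0535822 = 1.85704 g/L.

1.857 g/L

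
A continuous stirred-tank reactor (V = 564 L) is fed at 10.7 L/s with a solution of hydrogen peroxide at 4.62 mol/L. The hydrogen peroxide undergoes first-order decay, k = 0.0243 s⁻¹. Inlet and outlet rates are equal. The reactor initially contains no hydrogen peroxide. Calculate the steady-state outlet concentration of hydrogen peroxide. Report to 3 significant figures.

2.03 mol/L

V dC/dt = Q(C_in − C) − k V C.
Steady state (dC/dt = 0): C_ss = Q C_in/(Q + kV) = C_in/(1 + kV/Q).
C_ss = 10.7·4.62/(10.7 + 0.0243·564) = 49.434/24.405 = 2.0256 mol/L.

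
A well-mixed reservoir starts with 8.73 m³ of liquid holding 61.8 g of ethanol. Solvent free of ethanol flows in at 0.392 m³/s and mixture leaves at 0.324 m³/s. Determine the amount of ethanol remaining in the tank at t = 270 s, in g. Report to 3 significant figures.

Let m(t) be the amount of ethanol. Volume: V(t) = V₀ + (Q_in − Q_out) t = 8.73 + 0.068000 t; V(270) = 27.090 m³.
Solute balance: dm/dt = 0 − Q_out C = −Q_out m/V(t).
dm/m = −Q_out dt/(V₀ + 0.068000 t); integrating gives ln(m/m₀) = −(Q_out/(Q_in−Q_out)) ln(V/V₀).
m = m₀ (V₀/V)^(Q_out/(Q_in−Q_out)) = 61.8 × (8.73/27.090)^(4.7647) = 0.28037 g.

0.280 g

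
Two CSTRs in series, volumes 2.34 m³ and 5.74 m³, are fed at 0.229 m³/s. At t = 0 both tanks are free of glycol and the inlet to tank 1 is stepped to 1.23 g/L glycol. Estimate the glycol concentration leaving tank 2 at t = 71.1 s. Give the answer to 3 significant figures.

Time constants: τᵢ = Vᵢ/Q for each well-mixed tank.
τ₁ = 2.34/0.229 = 10.218 s; τ₂ = 5.74/0.229 = 25.066 s.
Solving the cascade with C₁(0)=C₂(0)=0 gives C₂(t) = C_in[1 − (τ₁ e^(−t/τ₁) − τ₂ e^(−t/τ₂))/(τ₁ − τ₂)].
At t = 71.1: e^(−t/τ₁) = 0.00095092, e^(−t/τ₂) = 0.058627.
C₂ = 1.23·[1 − (10.218·0.00095092 − 25.066·0.058627)/(-14.847)] = 1.23·0.90168 = 1.1091 g/L.

1.11 g/L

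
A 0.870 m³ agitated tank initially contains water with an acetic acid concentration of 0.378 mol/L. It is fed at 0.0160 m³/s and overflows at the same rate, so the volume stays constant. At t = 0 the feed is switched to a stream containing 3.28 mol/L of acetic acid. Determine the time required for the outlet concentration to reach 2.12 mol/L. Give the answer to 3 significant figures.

49.9 s

Species balance: V dC/dt = Q(C_in − C) ⇒ τ = V/Q = 54.375 s.
C(t) = C_in + (C₀ − C_in) e^(−t/τ). Set C = 2.12 and solve for t:
e^(−t/τ) = (C − C_in)/(C₀ − C_in) = (2.12 − 3.28)/(0.378 − 3.28) = 0.39972
t = −τ ln(…) = 54.375 × 0.91698 = 49.861 s.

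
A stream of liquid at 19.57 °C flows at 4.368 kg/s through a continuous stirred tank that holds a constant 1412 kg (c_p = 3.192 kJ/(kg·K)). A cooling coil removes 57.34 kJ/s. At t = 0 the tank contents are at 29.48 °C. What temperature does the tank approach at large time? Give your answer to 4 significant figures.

15.46 °C

First-law balance (no shaft work): M c_p dT/dt = ṁ c_p (T_in − T) − 57.34.
At steady state dT/dt = 0 ⇒ T_ss = T_in − Q̇/(ṁ c_p) = 19.57 − 57.34/(4.368·3.192) = 15.4574 °C.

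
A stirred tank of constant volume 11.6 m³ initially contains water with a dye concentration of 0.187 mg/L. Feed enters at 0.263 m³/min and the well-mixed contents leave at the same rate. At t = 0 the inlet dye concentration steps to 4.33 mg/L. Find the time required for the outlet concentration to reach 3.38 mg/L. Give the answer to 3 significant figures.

Species balance: V dC/dt = Q(C_in − C) ⇒ τ = V/Q = 44.106 min.
C(t) = C_in + (C₀ − C_in) e^(−t/τ). Set C = 3.38 and solve for t:
e^(−t/τ) = (C − C_in)/(C₀ − C_in) = (3.38 − 4.33)/(0.187 − 4.33) = 0.22930
t = −τ ln(…) = 44.106 × 1.4727 = 64.956 min.

65.0 min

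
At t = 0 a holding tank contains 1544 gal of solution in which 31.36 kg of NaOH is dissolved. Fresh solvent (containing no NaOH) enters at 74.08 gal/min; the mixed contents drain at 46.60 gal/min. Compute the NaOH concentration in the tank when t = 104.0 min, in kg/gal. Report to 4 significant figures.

Total volume: dV/dt = Q_in − Q_out = 27.4800 gal/min, so V(t) = 1544 + 27.4800 t and V(104.0) = 4401.92 gal.
Species balance (pure solvent in): dm/dt = −Q_out · m/V(t).
Separate: dm/m = −Q_out dt/V(t) ⇒ ln(m/m₀) = −(Q_out/(Q_in−Q_out)) ln(V/V₀).
m = m₀ (V₀/V)^(Q_out/(Q_in−Q_out)) = 31.36 × (1544/4401.92)^(1.69578) = 5.30647 kg.
C = m/V = 5.30647/4401.92 = 0.00120549 kg/gal.

0.001205 kg/gal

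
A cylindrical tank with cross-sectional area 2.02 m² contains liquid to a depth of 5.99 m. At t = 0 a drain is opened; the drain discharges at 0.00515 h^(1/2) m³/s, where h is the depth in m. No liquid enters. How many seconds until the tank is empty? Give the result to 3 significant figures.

1920 s

Volume balance on the tank: A dh/dt = −0.00515 √h.
∫ h^(−1/2) dh = −(0.00515/A) ∫ dt, giving 2√h = 2√h₀ − (0.00515/A) t.
Tank is empty when √h = 0: t_empty = 2A√h₀/0.00515.
t_empty = 2·2.02·√5.99/0.00515 = 4.0400·2.4474/0.00515 = 1919.9 s.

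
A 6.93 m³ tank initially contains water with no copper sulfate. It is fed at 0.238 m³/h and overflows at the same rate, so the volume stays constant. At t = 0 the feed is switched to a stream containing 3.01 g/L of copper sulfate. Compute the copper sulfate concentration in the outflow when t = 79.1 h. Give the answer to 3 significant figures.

2.81 g/L

Transient balance on the dissolved component: V dC/dt = Q(C_in − C).
Time constant τ = V/Q = 6.93/0.238 = 29.118 h.
Integrating: C(t) = C_in + (C₀ − C_in) e^(−t/τ).
C(79.1) = 3.01 + (0 − 3.01)·e^(−79.1/29.118) = 3.01 + (-3.0100)·0.066101 = 2.8110 g/L.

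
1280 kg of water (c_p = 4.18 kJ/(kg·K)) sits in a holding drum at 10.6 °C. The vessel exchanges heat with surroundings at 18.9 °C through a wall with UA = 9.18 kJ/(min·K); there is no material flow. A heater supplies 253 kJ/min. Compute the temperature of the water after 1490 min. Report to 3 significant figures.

43.7 °C

Lumped-capacitance energy balance: M c_p dT/dt = UA(T_amb − T) + Q̇.
dT/dt = (T_ss − T)/τ with T_ss = T_amb + Q̇/UA = 18.9 + 253/9.18 = 46.460 °C, τ = M c_p/UA = 1280·4.18/9.18 = 582.83 min.
Integrating: T(t) = T_ss + (T₀ − T_ss) e^(−t/τ).
T(1490) = 46.460 + (-35.860)·0.077577 = 43.678 °C.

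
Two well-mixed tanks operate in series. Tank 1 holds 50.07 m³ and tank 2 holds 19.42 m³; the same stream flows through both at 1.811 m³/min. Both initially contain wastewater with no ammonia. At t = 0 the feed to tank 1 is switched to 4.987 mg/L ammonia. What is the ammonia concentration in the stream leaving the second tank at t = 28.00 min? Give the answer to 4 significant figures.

Each tank obeys Vᵢ dCᵢ/dt = Q(Cᵢ₋₁ − Cᵢ), so τᵢ = Vᵢ/Q.
τ₁ = 50.07/1.811 = 27.6477 min; τ₂ = 19.42/1.811 = 10.7234 min.
Solving the cascade with C₁(0)=C₂(0)=0 gives C₂(t) = C_in[1 − (τ₁ e^(−t/τ₁) − τ₂ e^(−t/τ₂))/(τ₁ − τ₂)].
At t = 28.00: e^(−t/τ₁) = 0.363222, e^(−t/τ₂) = 0.0734520.
C₂ = 4.987·[1 − (27.6477·0.363222 − 10.7234·0.0734520)/(16.9244)] = 4.987·0.453179 = 2.26000 mg/L.

2.260 mg/L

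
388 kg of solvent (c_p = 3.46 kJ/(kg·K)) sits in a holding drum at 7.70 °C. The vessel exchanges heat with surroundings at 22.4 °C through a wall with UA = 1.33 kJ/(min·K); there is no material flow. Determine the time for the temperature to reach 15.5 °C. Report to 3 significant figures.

Lumped-capacitance energy balance: M c_p dT/dt = UA(T_amb − T).
τ = M c_p/UA = 1009.4 min; T_ss = T_amb = 22.400 °C.
T(t) = T_ss + (T₀ − T_ss)e^(−t/τ); set T = 15.5:
t = −τ ln[(T − T_ss)/(T₀ − T_ss)] = −1009.4 · ln(0.46939) = 763.42 min.

763 min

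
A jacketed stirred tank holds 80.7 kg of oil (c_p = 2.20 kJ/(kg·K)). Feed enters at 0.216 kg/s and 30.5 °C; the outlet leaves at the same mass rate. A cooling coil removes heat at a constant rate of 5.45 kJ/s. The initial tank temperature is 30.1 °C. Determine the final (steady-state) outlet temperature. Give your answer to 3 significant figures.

19.0 °C

Heat balance on the well-mixed liquid: M c_p dT/dt = ṁ c_p (T_in − T) − 5.45.
At steady state dT/dt = 0 ⇒ T_ss = T_in − Q̇/(ṁ c_p) = 30.5 − 5.45/(0.216·2.20) = 19.031 °C.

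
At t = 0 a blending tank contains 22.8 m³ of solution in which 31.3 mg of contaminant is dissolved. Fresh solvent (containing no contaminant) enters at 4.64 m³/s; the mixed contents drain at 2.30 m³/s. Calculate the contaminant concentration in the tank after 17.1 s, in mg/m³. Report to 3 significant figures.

Total volume: dV/dt = Q_in − Q_out = 2.3400 m³/s, so V(t) = 22.8 + 2.3400 t and V(17.1) = 62.814 m³.
Solute balance: dm/dt = 0 − Q_out C = −Q_out m/V(t).
Separate: dm/m = −Q_out dt/V(t) ⇒ ln(m/m₀) = −(Q_out/(Q_in−Q_out)) ln(V/V₀).
m = m₀ (V₀/V)^(Q_out/(Q_in−Q_out)) = 31.3 × (22.8/62.814)^(0.98291) = 11.560 mg.
C = m/V = 11.560/62.814 = 0.18403 mg/m³.

0.184 mg/m³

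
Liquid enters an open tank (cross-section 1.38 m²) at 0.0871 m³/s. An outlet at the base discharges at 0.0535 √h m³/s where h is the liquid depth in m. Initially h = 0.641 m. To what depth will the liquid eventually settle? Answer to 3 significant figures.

Unsteady balance on liquid volume: A dh/dt = Q_in − 0.0535 √h. At steady state dh/dt = 0:
Q_in = 0.0535 √h_ss ⇒ √h_ss = 0.0871/0.0535 = 1.6280.
h_ss = 1.6280² = 2.6505 m. (Since h₀ = 0.641 m < h_ss, the level will rise toward this value.)

2.65 m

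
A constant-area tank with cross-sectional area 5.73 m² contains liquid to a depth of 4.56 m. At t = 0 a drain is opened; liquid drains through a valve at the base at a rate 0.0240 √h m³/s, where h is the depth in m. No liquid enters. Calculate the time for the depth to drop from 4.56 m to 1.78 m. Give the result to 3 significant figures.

383 s

With no inflow, A dh/dt = −0.0240 √h.
This is separable: 2 d(√h)/dt = −0.0240/A, so √h = √h₀ − (0.0240/(2A)) t.
t = 2A(√h₀ − √h)/0.0240 = 2·5.73·(√4.56 − √1.78)/0.0240
  = 11.460 × (2.1354 − 1.3342) / 0.0240 = 382.60 s.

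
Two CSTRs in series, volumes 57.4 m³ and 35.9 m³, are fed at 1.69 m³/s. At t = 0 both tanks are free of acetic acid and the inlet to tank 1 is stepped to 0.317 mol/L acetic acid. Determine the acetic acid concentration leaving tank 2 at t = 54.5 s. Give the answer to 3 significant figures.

0.188 mol/L

Time constants: τᵢ = Vᵢ/Q for each well-mixed tank.
τ₁ = 57.4/1.69 = 33.964 s; τ₂ = 35.9/1.69 = 21.243 s.
Solving the cascade with C₁(0)=C₂(0)=0 gives C₂(t) = C_in[1 − (τ₁ e^(−t/τ₁) − τ₂ e^(−t/τ₂))/(τ₁ − τ₂)].
At t = 54.5: e^(−t/τ₁) = 0.20097, e^(−t/τ₂) = 0.076873.
C₂ = 0.317·[1 − (33.964·0.20097 − 21.243·0.076873)/(12.722)] = 0.317·0.59183 = 0.18761 mol/L.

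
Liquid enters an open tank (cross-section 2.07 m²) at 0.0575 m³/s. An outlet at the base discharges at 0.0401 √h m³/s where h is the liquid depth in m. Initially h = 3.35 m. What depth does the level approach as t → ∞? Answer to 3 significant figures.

A dh/dt = Q_in − 0.0401 √h. Steady state requires inflow = outflow:
Q_in = 0.0401 √h_ss ⇒ √h_ss = 0.0575/0.0401 = 1.4339.
h_ss = 1.4339² = 2.0561 m. (Since h₀ = 3.35 m > h_ss, the level will fall toward this value.)

2.06 m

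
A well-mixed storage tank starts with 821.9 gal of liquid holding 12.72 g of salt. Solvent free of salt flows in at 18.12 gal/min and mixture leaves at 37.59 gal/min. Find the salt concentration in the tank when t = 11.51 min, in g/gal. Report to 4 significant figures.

0.01151 g/gal

Total volume: dV/dt = Q_in − Q_out = -19.4700 gal/min, so V(t) = 821.9 − 19.4700 t and V(11.51) = 597.800 gal.
Species balance (pure solvent in): dm/dt = −Q_out · m/V(t).
Separate: dm/m = −Q_out dt/V(t) ⇒ ln(m/m₀) = −(Q_out/(Q_in−Q_out)) ln(V/V₀).
m = m₀ (V₀/V)^(Q_out/(Q_in−Q_out)) = 12.72 × (821.9/597.800)^(-1.93066) = 6.87936 g.
C = m/V = 6.87936/597.800 = 0.0115078 g/gal.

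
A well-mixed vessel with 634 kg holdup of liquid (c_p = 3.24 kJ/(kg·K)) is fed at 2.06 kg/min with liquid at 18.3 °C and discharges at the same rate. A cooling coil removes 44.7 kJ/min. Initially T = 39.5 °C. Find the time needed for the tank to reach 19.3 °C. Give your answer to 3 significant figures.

396 min

Energy balance: M c_p dT/dt = ṁ c_p (T_in − T) − 44.7.
τ = M/ṁ = 307.77 min; T_ss = T_in − Q̇/(ṁ c_p) = 11.603 °C.
T(t) = T_ss + (T₀ − T_ss) e^(−t/τ). Set T = 19.3:
e^(−t/τ) = (19.3 − 11.603)/(39.5 − 11.603) = 0.27591
t = −307.77 · ln(0.27591) = 396.30 min.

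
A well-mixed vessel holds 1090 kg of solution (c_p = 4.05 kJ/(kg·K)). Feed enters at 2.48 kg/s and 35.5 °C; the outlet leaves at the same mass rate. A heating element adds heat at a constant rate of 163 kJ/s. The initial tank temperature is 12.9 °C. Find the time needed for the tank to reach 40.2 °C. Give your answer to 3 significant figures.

534 s

M c_p dT/dt = ṁ c_p (T_in − T) + Q̇.
τ = M/ṁ = 439.52 s; T_ss = T_in + Q̇/(ṁ c_p) = 51.729 °C.
T(t) = T_ss + (T₀ − T_ss) e^(−t/τ). Set T = 40.2:
e^(−t/τ) = (40.2 − 51.729)/(12.9 − 51.729) = 0.29691
t = −439.52 · ln(0.29691) = 533.72 s.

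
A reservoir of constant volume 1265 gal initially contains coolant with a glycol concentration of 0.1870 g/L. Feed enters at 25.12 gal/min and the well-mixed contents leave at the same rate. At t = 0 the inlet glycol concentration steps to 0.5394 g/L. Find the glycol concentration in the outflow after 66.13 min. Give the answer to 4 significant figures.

0.4446 g/L

Mass balance on the solute (V constant): V dC/dt = Q(C_in − C).
So dC/dt = (C_in − C)/τ with τ = V/Q = 1265/25.12 = 50.3583 min.
Integrating: C(t) = C_in + (C₀ − C_in) e^(−t/τ).
C(66.13) = 0.5394 + (0.1870 − 0.5394)·e^(−66.13/50.3583) = 0.5394 + (-0.352400)·0.268961 = 0.444618 g/L.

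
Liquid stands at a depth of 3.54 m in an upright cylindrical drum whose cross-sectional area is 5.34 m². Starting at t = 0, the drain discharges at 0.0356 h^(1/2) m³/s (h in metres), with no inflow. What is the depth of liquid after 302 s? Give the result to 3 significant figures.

A dh/dt = −Q_out = −0.0356 √h.
This is separable: 2 d(√h)/dt = −0.0356/A, so √h = √h₀ − (0.0356/(2A)) t.
√h = √3.54 − 0.0356·302/(2·5.34) = 1.8815 − 1.0067 = 0.87482.
h = 0.87482² = 0.76531 m.

0.765 m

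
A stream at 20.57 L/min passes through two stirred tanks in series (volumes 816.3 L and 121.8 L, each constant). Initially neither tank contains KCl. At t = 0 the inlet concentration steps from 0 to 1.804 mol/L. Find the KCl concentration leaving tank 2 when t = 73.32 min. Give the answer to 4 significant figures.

Each tank obeys Vᵢ dCᵢ/dt = Q(Cᵢ₋₁ − Cᵢ), so τᵢ = Vᵢ/Q.
τ₁ = 816.3/20.57 = 39.6840 min; τ₂ = 121.8/20.57 = 5.92124 min.
Tank 1: C₁ = C_in(1 − e^(−t/τ₁)). Tank 2 (τ₁ ≠ τ₂): C₂ = C_in[1 − (τ₁ e^(−t/τ₁) − τ₂ e^(−t/τ₂))/(τ₁ − τ₂)].
At t = 73.32: e^(−t/τ₁) = 0.157616, e^(−t/τ₂) = 4.19116e-06.
C₂ = 1.804·[1 − (39.6840·0.157616 − 5.92124·4.19116e-06)/(33.7628)] = 1.804·0.814743 = 1.46980 mol/L.

1.470 mol/L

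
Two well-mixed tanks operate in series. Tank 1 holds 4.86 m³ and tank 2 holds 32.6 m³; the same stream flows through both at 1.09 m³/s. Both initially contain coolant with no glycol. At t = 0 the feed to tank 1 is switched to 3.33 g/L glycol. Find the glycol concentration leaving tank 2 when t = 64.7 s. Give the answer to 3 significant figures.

Each tank obeys Vᵢ dCᵢ/dt = Q(Cᵢ₋₁ − Cᵢ), so τᵢ = Vᵢ/Q.
τ₁ = 4.86/1.09 = 4.4587 s; τ₂ = 32.6/1.09 = 29.908 s.
Solving the cascade with C₁(0)=C₂(0)=0 gives C₂(t) = C_in[1 − (τ₁ e^(−t/τ₁) − τ₂ e^(−t/τ₂))/(τ₁ − τ₂)].
At t = 64.7: e^(−t/τ₁) = 4.9888e-07, e^(−t/τ₂) = 0.11495.
C₂ = 3.33·[1 − (4.4587·4.9888e-07 − 29.908·0.11495)/(-25.450)] = 3.33·0.86491 = 2.8802 g/L.

2.88 g/L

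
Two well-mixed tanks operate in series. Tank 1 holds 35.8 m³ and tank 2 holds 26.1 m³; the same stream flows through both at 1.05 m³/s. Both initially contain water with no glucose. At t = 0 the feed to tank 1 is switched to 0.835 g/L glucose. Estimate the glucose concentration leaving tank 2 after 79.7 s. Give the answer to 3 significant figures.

0.628 g/L

Each tank obeys Vᵢ dCᵢ/dt = Q(Cᵢ₋₁ − Cᵢ), so τᵢ = Vᵢ/Q.
τ₁ = 35.8/1.05 = 34.095 s; τ₂ = 26.1/1.05 = 24.857 s.
Solving the cascade with C₁(0)=C₂(0)=0 gives C₂(t) = C_in[1 − (τ₁ e^(−t/τ₁) − τ₂ e^(−t/τ₂))/(τ₁ − τ₂)].
At t = 79.7: e^(−t/τ₁) = 0.096562, e^(−t/τ₂) = 0.040505.
C₂ = 0.835·[1 − (34.095·0.096562 − 24.857·0.040505)/(9.2381)] = 0.835·0.75261 = 0.62843 g/L.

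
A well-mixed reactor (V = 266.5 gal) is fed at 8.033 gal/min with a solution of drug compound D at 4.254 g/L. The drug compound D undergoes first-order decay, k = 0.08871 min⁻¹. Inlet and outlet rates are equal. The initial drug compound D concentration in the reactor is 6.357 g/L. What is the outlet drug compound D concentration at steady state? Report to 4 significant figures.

1.079 g/L

Accumulation = in − out − consumed: V dC/dt = Q C_in − Q C − k V C.
Steady state (dC/dt = 0): C_ss = Q C_in/(Q + kV) = C_in/(1 + kV/Q).
C_ss = 8.033·4.254/(8.033 + 0.08871·266.5) = 34.1724/31.6742 = 1.07887 g/L.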